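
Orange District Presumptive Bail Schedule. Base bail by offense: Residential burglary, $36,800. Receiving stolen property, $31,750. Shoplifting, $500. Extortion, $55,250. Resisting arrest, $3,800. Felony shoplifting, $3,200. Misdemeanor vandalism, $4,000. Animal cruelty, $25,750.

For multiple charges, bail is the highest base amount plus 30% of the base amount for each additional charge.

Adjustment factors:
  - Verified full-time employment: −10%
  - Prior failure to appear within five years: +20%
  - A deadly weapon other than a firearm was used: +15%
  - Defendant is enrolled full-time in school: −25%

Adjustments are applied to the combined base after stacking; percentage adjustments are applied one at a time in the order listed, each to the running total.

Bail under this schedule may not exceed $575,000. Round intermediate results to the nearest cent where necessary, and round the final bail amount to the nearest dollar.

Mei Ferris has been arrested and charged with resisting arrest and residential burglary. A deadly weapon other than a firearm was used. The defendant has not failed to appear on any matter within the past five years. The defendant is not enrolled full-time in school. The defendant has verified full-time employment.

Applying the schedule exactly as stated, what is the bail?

Base amounts from the schedule: resisting arrest $3,800; residential burglary $36,800.
Stacking rule: highest base plus 30% of each additional charge. Highest is residential burglary at $36,800. Additional: $3,800 × 30% = $1,140. Combined base = $36,800 + $1,140 = $37,940.
Verified full-time employment (−10%): $37,940 × 0.9 = $34,146.
A deadly weapon other than a firearm was used (+15%): $34,146 × 1.15 = $39,267.90.
$39,267.90 is within the $575,000 maximum.
Rounded to the nearest dollar: $39,268.

$39,268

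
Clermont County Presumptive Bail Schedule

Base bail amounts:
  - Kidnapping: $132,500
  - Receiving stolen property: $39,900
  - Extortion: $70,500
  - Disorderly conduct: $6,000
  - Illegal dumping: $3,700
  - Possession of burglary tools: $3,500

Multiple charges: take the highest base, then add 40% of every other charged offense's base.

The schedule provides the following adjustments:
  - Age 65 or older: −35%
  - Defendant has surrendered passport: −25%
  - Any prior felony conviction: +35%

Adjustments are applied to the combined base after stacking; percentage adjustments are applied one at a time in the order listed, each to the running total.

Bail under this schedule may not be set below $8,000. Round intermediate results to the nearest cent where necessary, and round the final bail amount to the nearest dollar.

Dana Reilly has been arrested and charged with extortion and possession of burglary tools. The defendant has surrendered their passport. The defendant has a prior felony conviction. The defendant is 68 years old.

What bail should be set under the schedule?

Base amounts from the schedule: extortion $70,500; possession of burglary tools $3,500.
Stacking rule: highest base plus 40% of each additional charge. Highest is extortion at $70,500. Additional: $3,500 × 40% = $1,400. Combined base = $70,500 + $1,400 = $71,900.
Age 65 or older (−35%): $71,900 × 0.65 = $46,735.
Defendant has surrendered passport (−25%): $46,735 × 0.75 = $35,051.25.
Any prior felony conviction (+35%): $35,051.25 × 1.35 = $47,319.19.
$47,319.19 is at or above the $8,000 minimum.
Rounded to the nearest dollar: $47,319.

$47,319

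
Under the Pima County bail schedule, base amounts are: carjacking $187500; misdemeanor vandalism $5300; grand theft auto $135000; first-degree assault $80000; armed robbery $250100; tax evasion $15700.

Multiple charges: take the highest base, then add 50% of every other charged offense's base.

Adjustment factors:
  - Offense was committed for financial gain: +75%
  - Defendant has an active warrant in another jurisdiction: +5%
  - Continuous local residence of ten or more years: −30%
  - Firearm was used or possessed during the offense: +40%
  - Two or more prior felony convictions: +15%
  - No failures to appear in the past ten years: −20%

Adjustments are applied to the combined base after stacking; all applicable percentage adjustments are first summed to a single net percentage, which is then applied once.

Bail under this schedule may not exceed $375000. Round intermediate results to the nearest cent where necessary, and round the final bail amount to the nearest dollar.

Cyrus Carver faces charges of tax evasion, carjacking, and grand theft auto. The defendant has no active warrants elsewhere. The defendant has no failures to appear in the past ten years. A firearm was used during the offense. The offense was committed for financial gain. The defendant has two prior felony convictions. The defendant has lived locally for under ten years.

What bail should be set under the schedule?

$375000

Base amounts from the schedule: tax evasion $15700; carjacking $187500; grand theft auto $135000.
Stacking rule: highest base plus 50% of each additional charge. Highest is carjacking at $187500. Additional: $15700 × 50% = $7850; $135000 × 50% = $67500. Combined base = $187500 + $75350 = $262850.
Net percentage adjustment: +75% +40% +15% −20% = +110%. $262850 × 2.1 = $551985.
Result $551985 exceeds the maximum of $375000; bail is capped at $375000.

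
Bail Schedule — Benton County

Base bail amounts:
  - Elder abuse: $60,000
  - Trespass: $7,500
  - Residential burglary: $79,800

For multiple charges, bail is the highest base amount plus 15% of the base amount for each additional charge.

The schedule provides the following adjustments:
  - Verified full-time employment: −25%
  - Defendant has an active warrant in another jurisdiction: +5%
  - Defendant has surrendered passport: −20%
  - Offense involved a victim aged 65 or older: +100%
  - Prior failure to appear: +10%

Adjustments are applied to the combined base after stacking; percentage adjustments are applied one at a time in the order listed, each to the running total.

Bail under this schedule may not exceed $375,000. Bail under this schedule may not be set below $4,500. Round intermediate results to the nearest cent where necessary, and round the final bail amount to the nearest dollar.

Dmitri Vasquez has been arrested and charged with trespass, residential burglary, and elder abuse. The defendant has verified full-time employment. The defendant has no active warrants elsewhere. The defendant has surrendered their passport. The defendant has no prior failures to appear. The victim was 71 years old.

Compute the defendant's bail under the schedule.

$107,910

Base amounts from the schedule: trespass $7,500; residential burglary $79,800; elder abuse $60,000.
Stacking rule: highest base plus 15% of each additional charge. Highest is residential burglary at $79,800. Additional: $7,500 × 15% = $1,125; $60,000 × 15% = $9,000. Combined base = $79,800 + $10,125 = $89,925.
Verified full-time employment (−25%): $89,925 × 0.75 = $67,443.75.
Defendant has surrendered passport (−20%): $67,443.75 × 0.8 = $53,955.
Offense involved a victim aged 65 or older (+100%): $53,955 × 2 = $107,910.
$107,910 is within the $375,000 maximum.
$107,910 is at or above the $4,500 minimum.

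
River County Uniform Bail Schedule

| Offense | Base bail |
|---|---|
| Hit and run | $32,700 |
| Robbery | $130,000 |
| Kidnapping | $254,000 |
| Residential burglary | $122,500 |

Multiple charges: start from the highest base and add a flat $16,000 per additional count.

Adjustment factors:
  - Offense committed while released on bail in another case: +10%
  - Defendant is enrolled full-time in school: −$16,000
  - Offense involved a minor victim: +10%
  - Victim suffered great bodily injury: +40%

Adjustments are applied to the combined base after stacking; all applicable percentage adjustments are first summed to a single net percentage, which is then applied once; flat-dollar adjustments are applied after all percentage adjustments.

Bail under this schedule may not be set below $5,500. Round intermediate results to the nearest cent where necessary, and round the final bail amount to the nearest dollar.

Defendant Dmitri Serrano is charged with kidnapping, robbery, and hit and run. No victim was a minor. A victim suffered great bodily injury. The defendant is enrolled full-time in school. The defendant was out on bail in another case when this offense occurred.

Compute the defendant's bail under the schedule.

$413,000

Base amounts from the schedule: kidnapping $254,000; robbery $130,000; hit and run $32,700.
Stacking rule: highest base plus $16,000 per additional charge. Highest is kidnapping at $254,000; 2 additional charges → +$32,000. Combined base = $286,000.
Net percentage adjustment: +10% +40% = +50%. $286,000 × 1.5 = $429,000.
Defendant is enrolled full-time in school (−$16,000 flat): $429,000 − $16,000 = $413,000.
$413,000 is at or above the $5,500 minimum.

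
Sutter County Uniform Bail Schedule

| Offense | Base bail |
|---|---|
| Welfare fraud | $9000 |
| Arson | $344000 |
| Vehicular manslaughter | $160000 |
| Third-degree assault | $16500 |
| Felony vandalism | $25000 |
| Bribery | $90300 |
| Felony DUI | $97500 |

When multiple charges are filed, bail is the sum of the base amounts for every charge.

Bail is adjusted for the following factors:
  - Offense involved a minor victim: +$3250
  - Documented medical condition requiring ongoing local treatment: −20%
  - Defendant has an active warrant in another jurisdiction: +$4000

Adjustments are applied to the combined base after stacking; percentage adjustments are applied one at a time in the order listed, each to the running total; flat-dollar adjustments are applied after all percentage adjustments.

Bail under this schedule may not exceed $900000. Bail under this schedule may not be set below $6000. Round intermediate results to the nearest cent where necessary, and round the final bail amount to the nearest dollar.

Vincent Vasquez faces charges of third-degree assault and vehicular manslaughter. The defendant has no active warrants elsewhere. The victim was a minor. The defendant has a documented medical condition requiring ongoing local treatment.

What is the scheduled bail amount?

Base amounts from the schedule: third-degree assault $16500; vehicular manslaughter $160000.
Stacking rule: sum of all bases. $16500 + $160000 = $176500.
Documented medical condition requiring ongoing local treatment (−20%): $176500 × 0.8 = $141200.
Offense involved a minor victim (+$3250 flat): $141200 + $3250 = $144450.
$144450 is within the $900000 maximum.
$144450 is at or above the $6000 minimum.

$144450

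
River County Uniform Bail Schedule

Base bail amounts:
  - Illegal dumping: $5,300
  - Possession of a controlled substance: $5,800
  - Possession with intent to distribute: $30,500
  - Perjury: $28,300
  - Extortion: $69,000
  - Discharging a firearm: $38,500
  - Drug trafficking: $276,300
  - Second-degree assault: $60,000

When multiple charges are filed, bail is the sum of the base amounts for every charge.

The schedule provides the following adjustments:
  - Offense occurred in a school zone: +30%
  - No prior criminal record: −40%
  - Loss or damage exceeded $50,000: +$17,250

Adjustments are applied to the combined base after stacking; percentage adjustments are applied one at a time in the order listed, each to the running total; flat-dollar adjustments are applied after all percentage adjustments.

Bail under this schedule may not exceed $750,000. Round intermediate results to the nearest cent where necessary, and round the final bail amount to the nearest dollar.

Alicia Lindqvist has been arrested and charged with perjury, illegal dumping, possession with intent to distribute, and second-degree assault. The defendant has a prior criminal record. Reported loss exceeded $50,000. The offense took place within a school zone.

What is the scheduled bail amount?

$178,580

Base amounts from the schedule: perjury $28,300; illegal dumping $5,300; possession with intent to distribute $30,500; second-degree assault $60,000.
Stacking rule: sum of all bases. $28,300 + $5,300 + $30,500 + $60,000 = $124,100.
Offense occurred in a school zone (+30%): $124,100 × 1.3 = $161,330.
Loss or damage exceeded $50,000 (+$17,250 flat): $161,330 + $17,250 = $178,580.
$178,580 is within the $750,000 maximum.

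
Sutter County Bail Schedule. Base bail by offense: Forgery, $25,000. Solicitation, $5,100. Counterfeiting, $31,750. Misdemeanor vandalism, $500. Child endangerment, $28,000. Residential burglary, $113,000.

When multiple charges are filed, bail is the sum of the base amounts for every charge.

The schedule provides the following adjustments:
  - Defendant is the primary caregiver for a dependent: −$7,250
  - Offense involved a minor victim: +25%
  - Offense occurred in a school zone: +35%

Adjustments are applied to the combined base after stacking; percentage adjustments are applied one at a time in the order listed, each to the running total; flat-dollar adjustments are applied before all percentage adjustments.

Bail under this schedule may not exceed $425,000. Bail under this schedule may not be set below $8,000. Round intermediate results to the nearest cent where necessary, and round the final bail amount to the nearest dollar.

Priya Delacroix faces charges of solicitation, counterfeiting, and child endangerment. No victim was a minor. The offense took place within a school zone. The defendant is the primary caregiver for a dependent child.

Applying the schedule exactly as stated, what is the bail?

Base amounts from the schedule: solicitation $5,100; counterfeiting $31,750; child endangerment $28,000.
Stacking rule: sum of all bases. $5,100 + $31,750 + $28,000 = $64,850.
Defendant is the primary caregiver for a dependent (−$7,250 flat): $64,850 − $7,250 = $57,600.
Offense occurred in a school zone (+35%): $57,600 × 1.35 = $77,760.
$77,760 is within the $425,000 maximum.
$77,760 is at or above the $8,000 minimum.

$77,760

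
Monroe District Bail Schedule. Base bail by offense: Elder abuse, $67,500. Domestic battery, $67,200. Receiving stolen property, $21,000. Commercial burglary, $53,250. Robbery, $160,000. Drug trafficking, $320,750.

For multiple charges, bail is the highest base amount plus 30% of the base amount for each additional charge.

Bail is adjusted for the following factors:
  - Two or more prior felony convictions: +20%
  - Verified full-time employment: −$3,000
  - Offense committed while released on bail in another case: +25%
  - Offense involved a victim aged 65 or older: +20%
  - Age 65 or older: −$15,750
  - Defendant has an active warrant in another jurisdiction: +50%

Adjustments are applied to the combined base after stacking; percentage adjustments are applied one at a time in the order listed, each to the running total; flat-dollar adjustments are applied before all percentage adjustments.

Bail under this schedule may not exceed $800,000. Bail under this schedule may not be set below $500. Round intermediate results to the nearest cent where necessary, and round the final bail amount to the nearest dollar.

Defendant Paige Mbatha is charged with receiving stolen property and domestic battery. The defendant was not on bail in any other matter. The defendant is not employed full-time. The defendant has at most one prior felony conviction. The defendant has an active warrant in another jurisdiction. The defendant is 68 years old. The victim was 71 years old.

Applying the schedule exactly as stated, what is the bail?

$103,950

Base amounts from the schedule: receiving stolen property $21,000; domestic battery $67,200.
Stacking rule: highest base plus 30% of each additional charge. Highest is domestic battery at $67,200. Additional: $21,000 × 30% = $6,300. Combined base = $67,200 + $6,300 = $73,500.
Age 65 or older (−$15,750 flat): $73,500 − $15,750 = $57,750.
Offense involved a victim aged 65 or older (+20%): $57,750 × 1.2 = $69,300.
Defendant has an active warrant in another jurisdiction (+50%): $69,300 × 1.5 = $103,950.
$103,950 is within the $800,000 maximum.
$103,950 is at or above the $500 minimum.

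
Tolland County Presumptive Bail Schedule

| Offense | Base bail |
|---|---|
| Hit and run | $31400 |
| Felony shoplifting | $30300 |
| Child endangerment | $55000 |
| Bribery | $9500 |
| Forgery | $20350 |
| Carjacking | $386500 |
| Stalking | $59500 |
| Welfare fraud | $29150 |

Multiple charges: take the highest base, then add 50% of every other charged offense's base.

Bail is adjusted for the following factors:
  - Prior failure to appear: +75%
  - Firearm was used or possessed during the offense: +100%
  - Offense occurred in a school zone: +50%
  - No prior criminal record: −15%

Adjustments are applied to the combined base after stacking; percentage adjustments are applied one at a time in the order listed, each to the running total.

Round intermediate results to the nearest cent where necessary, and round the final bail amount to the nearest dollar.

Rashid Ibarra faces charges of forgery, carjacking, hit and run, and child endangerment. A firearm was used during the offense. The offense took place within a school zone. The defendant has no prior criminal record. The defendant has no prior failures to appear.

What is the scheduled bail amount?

$1121681

Base amounts from the schedule: forgery $20350; carjacking $386500; hit and run $31400; child endangerment $55000.
Stacking rule: highest base plus 50% of each additional charge. Highest is carjacking at $386500. Additional: $20350 × 50% = $10175; $31400 × 50% = $15700; $55000 × 50% = $27500. Combined base = $386500 + $53375 = $439875.
Firearm was used or possessed during the offense (+100%): $439875 × 2 = $879750.
Offense occurred in a school zone (+50%): $879750 × 1.5 = $1319625.
No prior criminal record (−15%): $1319625 × 0.85 = $1121681.25.
Rounded to the nearest dollar: $1121681.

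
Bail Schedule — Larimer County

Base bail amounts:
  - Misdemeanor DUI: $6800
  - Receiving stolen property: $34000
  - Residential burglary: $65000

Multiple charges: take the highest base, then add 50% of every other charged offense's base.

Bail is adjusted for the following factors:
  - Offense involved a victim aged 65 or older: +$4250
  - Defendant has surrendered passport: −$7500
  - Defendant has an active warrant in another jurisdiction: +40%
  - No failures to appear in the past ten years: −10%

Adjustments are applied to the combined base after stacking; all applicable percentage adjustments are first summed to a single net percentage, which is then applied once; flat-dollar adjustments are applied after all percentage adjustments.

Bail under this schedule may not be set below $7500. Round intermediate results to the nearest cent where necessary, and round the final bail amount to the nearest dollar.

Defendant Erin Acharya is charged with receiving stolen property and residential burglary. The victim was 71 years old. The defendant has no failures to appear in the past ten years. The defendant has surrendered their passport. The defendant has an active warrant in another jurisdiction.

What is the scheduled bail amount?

$103350

Base amounts from the schedule: receiving stolen property $34000; residential burglary $65000.
Stacking rule: highest base plus 50% of each additional charge. Highest is residential burglary at $65000. Additional: $34000 × 50% = $17000. Combined base = $65000 + $17000 = $82000.
Net percentage adjustment: +40% −10% = +30%. $82000 × 1.3 = $106600.
Offense involved a victim aged 65 or older (+$4250 flat): $106600 + $4250 = $110850.
Defendant has surrendered passport (−$7500 flat): $110850 − $7500 = $103350.
$103350 is at or above the $7500 minimum.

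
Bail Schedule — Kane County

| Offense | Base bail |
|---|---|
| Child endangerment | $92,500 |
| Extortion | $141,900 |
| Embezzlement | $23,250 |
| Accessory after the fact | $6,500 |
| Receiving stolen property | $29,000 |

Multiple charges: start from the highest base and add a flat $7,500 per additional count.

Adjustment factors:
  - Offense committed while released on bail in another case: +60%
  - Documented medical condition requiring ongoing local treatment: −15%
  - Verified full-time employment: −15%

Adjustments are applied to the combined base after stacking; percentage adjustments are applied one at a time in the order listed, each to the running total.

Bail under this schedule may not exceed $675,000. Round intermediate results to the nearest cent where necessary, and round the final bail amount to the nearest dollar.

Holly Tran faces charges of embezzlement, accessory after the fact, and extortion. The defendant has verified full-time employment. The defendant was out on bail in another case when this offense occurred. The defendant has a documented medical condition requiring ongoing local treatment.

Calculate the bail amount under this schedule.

$181,376

Base amounts from the schedule: embezzlement $23,250; accessory after the fact $6,500; extortion $141,900.
Stacking rule: highest base plus $7,500 per additional charge. Highest is extortion at $141,900; 2 additional charges → +$15,000. Combined base = $156,900.
Offense committed while released on bail in another case (+60%): $156,900 × 1.6 = $251,040.
Documented medical condition requiring ongoing local treatment (−15%): $251,040 × 0.85 = $213,384.
Verified full-time employment (−15%): $213,384 × 0.85 = $181,376.40.
$181,376.40 is within the $675,000 maximum.
Rounded to the nearest dollar: $181,376.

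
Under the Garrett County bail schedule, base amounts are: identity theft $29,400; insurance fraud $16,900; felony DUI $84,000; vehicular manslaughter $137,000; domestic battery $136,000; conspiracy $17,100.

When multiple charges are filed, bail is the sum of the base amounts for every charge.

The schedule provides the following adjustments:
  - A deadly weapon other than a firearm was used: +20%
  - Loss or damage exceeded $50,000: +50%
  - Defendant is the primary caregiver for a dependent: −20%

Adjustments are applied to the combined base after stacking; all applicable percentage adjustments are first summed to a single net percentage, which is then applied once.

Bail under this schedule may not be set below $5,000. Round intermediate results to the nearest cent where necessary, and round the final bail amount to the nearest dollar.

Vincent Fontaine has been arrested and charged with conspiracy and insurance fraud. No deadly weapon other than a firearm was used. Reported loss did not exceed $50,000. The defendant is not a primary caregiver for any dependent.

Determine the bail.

$34,000

Base amounts from the schedule: conspiracy $17,100; insurance fraud $16,900.
Stacking rule: sum of all bases. $17,100 + $16,900 = $34,000.
No adjustment factors apply to this defendant.
$34,000 is at or above the $5,000 minimum.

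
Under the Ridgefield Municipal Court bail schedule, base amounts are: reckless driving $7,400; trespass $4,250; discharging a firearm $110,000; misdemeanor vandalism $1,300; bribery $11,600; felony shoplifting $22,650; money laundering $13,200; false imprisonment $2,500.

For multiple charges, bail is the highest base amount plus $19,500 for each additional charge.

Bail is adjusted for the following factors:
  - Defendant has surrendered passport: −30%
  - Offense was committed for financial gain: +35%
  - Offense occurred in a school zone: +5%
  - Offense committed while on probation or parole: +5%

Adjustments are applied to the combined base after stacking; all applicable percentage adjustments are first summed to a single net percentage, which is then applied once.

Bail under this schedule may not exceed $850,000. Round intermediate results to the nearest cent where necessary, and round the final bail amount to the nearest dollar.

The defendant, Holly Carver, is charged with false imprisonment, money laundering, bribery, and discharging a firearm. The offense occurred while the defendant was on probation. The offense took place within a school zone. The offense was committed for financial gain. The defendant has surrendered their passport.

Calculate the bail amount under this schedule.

$193,775

Base amounts from the schedule: false imprisonment $2,500; money laundering $13,200; bribery $11,600; discharging a firearm $110,000.
Stacking rule: highest base plus $19,500 per additional charge. Highest is discharging a firearm at $110,000; 3 additional charges → +$58,500. Combined base = $168,500.
Net percentage adjustment: −30% +35% +5% +5% = +15%. $168,500 × 1.15 = $193,775.
$193,775 is within the $850,000 maximum.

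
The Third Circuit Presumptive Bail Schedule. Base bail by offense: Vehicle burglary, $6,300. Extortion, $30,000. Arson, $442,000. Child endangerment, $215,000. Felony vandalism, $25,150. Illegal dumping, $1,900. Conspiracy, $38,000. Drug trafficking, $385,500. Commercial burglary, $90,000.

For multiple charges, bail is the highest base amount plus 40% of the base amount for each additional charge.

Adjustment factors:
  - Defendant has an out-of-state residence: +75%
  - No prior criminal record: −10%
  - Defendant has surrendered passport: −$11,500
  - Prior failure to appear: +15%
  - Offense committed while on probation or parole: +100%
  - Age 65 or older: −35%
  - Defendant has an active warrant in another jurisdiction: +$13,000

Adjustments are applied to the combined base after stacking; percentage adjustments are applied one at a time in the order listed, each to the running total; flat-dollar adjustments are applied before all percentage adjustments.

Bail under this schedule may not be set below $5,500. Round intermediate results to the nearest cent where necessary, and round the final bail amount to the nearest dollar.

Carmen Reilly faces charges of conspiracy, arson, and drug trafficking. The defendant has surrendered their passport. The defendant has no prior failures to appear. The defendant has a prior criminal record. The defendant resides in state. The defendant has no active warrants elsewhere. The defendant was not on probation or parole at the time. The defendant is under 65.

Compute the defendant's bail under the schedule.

$599,900

Base amounts from the schedule: conspiracy $38,000; arson $442,000; drug trafficking $385,500.
Stacking rule: highest base plus 40% of each additional charge. Highest is arson at $442,000. Additional: $38,000 × 40% = $15,200; $385,500 × 40% = $154,200. Combined base = $442,000 + $169,400 = $611,400.
Defendant has surrendered passport (−$11,500 flat): $611,400 − $11,500 = $599,900.
$599,900 is at or above the $5,500 minimum.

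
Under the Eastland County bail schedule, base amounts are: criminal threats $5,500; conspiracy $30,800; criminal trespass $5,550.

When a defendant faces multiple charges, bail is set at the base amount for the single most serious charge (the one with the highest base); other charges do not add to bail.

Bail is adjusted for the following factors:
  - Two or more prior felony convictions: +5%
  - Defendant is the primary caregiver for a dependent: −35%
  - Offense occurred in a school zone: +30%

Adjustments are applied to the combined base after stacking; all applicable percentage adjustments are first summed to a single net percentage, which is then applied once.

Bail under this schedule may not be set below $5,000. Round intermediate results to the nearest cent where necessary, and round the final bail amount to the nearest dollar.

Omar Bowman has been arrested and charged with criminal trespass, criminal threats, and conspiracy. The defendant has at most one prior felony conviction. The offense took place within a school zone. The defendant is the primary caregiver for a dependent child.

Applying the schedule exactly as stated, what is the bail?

$29,260

Base amounts from the schedule: criminal trespass $5,550; criminal threats $5,500; conspiracy $30,800.
Stacking rule: use the highest base only. Highest is conspiracy at $30,800. Combined base = $30,800.
Net percentage adjustment: −35% +30% = −5%. $30,800 × 0.95 = $29,260.
$29,260 is at or above the $5,000 minimum.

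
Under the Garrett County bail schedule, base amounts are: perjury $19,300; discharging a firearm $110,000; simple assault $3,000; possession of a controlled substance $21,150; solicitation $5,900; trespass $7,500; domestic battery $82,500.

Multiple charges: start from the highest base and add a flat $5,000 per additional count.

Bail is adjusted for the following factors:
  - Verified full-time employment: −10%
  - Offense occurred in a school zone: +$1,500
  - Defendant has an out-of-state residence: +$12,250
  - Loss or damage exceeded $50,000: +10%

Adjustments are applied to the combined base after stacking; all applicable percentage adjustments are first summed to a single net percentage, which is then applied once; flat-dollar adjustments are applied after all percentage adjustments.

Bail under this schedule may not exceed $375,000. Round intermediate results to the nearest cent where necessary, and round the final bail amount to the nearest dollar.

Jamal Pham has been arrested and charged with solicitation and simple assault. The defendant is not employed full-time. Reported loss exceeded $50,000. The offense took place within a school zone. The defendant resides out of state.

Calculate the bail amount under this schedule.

Base amounts from the schedule: solicitation $5,900; simple assault $3,000.
Stacking rule: highest base plus $5,000 per additional charge. Highest is solicitation at $5,900; 1 additional charge → +$5,000. Combined base = $10,900.
Loss or damage exceeded $50,000 (+10%): $10,900 × 1.1 = $11,990.
Offense occurred in a school zone (+$1,500 flat): $11,990 + $1,500 = $13,490.
Defendant has an out-of-state residence (+$12,250 flat): $13,490 + $12,250 = $25,740.
$25,740 is within the $375,000 maximum.

$25,740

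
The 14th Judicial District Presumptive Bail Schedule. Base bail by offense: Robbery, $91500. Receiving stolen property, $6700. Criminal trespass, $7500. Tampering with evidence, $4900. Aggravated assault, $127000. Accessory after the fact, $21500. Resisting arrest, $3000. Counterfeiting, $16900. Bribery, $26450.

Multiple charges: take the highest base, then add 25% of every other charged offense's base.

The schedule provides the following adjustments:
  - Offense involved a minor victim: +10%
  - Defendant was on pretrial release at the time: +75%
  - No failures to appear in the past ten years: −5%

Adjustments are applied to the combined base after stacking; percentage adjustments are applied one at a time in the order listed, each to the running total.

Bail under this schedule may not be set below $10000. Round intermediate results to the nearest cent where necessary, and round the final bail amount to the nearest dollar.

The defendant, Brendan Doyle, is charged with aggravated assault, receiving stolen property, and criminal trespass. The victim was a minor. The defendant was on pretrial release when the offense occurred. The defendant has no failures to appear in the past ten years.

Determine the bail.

Base amounts from the schedule: aggravated assault $127000; receiving stolen property $6700; criminal trespass $7500.
Stacking rule: highest base plus 25% of each additional charge. Highest is aggravated assault at $127000. Additional: $6700 × 25% = $1675; $7500 × 25% = $1875. Combined base = $127000 + $3550 = $130550.
Offense involved a minor victim (+10%): $130550 × 1.1 = $143605.
Defendant was on pretrial release at the time (+75%): $143605 × 1.75 = $251308.75.
No failures to appear in the past ten years (−5%): $251308.75 × 0.95 = $238743.31.
$238743.31 is at or above the $10000 minimum.
Rounded to the nearest dollar: $238743.

$238743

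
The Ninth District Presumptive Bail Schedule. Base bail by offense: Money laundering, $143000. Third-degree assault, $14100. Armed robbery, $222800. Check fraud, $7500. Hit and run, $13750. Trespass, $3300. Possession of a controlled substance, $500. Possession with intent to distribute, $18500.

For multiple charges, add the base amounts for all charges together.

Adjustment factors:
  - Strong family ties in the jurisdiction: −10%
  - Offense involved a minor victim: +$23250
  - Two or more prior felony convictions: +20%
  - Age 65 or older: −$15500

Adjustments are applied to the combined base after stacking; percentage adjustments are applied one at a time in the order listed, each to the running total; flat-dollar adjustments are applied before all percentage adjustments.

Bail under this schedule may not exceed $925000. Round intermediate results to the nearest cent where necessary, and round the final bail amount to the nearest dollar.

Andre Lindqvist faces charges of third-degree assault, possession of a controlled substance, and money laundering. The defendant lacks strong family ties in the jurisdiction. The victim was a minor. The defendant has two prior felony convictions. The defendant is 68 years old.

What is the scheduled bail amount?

Base amounts from the schedule: third-degree assault $14100; possession of a controlled substance $500; money laundering $143000.
Stacking rule: sum of all bases. $14100 + $500 + $143000 = $157600.
Offense involved a minor victim (+$23250 flat): $157600 + $23250 = $180850.
Age 65 or older (−$15500 flat): $180850 − $15500 = $165350.
Two or more prior felony convictions (+20%): $165350 × 1.2 = $198420.
$198420 is within the $925000 maximum.

$198420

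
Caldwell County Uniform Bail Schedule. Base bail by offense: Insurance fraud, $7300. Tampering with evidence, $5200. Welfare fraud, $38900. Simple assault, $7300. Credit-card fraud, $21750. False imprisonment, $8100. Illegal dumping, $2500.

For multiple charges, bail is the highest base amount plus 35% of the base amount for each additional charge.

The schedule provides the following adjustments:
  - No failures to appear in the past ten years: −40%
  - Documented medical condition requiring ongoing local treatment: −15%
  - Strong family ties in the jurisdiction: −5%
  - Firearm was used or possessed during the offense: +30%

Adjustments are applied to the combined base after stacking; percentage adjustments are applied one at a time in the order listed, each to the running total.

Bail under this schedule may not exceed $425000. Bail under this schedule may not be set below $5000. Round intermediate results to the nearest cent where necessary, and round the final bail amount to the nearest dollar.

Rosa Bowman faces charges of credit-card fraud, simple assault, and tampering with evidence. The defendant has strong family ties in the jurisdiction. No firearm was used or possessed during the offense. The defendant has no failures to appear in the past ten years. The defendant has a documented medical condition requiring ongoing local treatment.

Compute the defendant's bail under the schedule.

Base amounts from the schedule: credit-card fraud $21750; simple assault $7300; tampering with evidence $5200.
Stacking rule: highest base plus 35% of each additional charge. Highest is credit-card fraud at $21750. Additional: $7300 × 35% = $2555; $5200 × 35% = $1820. Combined base = $21750 + $4375 = $26125.
No failures to appear in the past ten years (−40%): $26125 × 0.6 = $15675.
Documented medical condition requiring ongoing local treatment (−15%): $15675 × 0.85 = $13323.75.
Strong family ties in the jurisdiction (−5%): $13323.75 × 0.95 = $12657.56.
$12657.56 is within the $425000 maximum.
$12657.56 is at or above the $5000 minimum.
Rounded to the nearest dollar: $12658.

$12658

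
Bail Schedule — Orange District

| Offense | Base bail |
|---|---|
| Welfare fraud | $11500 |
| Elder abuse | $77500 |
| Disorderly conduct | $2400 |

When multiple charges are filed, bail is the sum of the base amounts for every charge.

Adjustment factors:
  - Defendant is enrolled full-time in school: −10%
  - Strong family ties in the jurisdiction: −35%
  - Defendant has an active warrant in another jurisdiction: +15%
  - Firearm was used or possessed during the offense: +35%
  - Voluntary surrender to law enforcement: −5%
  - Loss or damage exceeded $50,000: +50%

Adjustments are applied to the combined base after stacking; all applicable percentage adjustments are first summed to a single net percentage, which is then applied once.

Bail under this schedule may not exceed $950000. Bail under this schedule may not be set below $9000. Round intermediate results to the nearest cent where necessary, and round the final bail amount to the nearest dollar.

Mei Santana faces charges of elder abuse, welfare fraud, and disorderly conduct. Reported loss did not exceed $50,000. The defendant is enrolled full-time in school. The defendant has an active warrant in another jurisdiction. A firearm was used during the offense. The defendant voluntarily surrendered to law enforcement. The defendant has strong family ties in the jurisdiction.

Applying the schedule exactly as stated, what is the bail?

$91400

Base amounts from the schedule: elder abuse $77500; welfare fraud $11500; disorderly conduct $2400.
Stacking rule: sum of all bases. $77500 + $11500 + $2400 = $91400.
Net percentage adjustment: −10% −35% +15% +35% −5% = +0%. $91400 × 1 = $91400.
$91400 is within the $950000 maximum.
$91400 is at or above the $9000 minimum.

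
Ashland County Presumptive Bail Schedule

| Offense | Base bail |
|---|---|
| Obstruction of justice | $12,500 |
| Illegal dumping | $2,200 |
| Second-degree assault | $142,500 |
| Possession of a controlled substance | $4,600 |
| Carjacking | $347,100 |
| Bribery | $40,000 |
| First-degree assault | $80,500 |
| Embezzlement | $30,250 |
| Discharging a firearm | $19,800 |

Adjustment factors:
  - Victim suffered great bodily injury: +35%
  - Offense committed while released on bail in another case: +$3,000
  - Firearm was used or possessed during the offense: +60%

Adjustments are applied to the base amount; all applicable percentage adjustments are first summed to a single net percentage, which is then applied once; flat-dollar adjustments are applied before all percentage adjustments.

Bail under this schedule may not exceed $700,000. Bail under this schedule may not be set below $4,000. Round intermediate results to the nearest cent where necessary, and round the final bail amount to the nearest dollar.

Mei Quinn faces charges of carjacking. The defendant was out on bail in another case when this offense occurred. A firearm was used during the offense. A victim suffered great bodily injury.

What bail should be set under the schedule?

Base amounts from the schedule: carjacking $347,100.
Single charge. Combined base = $347,100.
Offense committed while released on bail in another case (+$3,000 flat): $347,100 + $3,000 = $350,100.
Net percentage adjustment: +35% +60% = +95%. $350,100 × 1.95 = $682,695.
$682,695 is within the $700,000 maximum.
$682,695 is at or above the $4,000 minimum.

$682,695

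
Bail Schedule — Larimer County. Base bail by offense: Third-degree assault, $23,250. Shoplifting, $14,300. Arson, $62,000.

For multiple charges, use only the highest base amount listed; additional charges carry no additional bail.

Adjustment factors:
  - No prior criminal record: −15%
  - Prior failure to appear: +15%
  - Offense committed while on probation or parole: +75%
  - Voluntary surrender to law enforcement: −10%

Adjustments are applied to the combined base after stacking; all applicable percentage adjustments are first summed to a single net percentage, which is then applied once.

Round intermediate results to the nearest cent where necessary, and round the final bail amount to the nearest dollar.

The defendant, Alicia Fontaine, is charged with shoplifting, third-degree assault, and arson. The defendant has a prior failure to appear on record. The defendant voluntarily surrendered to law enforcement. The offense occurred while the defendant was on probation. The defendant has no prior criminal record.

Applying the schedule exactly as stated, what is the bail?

Base amounts from the schedule: shoplifting $14,300; third-degree assault $23,250; arson $62,000.
Stacking rule: use the highest base only. Highest is arson at $62,000. Combined base = $62,000.
Net percentage adjustment: −15% +15% +75% −10% = +65%. $62,000 × 1.65 = $102,300.

$102,300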